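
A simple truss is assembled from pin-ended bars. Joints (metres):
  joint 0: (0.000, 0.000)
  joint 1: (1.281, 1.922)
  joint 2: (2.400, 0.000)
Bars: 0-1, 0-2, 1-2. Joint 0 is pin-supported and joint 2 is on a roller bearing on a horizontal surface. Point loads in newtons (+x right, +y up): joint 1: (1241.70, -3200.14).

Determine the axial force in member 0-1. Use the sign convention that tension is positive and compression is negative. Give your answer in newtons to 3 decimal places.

-598.078

N=3 nodes, M=3 members, R=3 reactions → 2N=6, M+R=6
member 0 (0-1): L=2.3098, (cx,cy)=(0.5546,0.8321)
member 1 (0-2): L=2.4000, (cx,cy)=(1.0000,0.0000)
member 2 (1-2): L=2.2240, (cx,cy)=(0.5031,-0.8642)
solve A·x = −loads:
  F[0-1] = -598.0777 N (compression)
  F[0-2] = +1573.3940 N (tension)
  F[1-2] = -3127.1249 N (compression)
  Rx@0 = -1241.7000 N
  Ry@0 = +497.6705 N
  Ry@2 = +2702.4695 N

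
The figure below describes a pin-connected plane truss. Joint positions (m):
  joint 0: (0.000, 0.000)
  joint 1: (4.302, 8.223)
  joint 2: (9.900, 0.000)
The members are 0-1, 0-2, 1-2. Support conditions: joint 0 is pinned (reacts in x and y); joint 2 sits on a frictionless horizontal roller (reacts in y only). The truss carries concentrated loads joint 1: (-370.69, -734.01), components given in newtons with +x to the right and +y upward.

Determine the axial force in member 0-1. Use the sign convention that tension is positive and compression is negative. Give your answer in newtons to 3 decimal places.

-815.907

N=3 nodes, M=3 members, R=3 reactions → 2N=6, M+R=6
member 0 (0-1): L=9.2804, (cx,cy)=(0.4636,0.8861)
member 1 (0-2): L=9.9000, (cx,cy)=(1.0000,0.0000)
member 2 (1-2): L=9.9476, (cx,cy)=(0.5627,-0.8266)
solve A·x = −loads:
  F[0-1] = -815.9065 N (compression)
  F[0-2] = +7.5316 N (tension)
  F[1-2] = -13.3837 N (compression)
  Rx@0 = +370.6900 N
  Ry@0 = +722.9467 N
  Ry@2 = +11.0633 N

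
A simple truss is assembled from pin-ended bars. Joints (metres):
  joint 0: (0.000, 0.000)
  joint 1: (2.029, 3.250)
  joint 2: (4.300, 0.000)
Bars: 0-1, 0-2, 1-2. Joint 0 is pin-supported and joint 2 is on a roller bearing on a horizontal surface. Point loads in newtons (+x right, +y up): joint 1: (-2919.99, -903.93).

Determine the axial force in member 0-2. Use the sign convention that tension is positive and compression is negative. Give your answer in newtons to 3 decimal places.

N=3 nodes, M=3 members, R=3 reactions → 2N=6, M+R=6
member 0 (0-1): L=3.8314, (cx,cy)=(0.5296,0.8483)
member 1 (0-2): L=4.3000, (cx,cy)=(1.0000,0.0000)
member 2 (1-2): L=3.9648, (cx,cy)=(0.5728,-0.8197)
solve A·x = −loads:
  F[0-1] = -3164.5528 N (compression)
  F[0-2] = -1244.1169 N (compression)
  F[1-2] = +2172.0485 N (tension)
  Rx@0 = +2919.9900 N
  Ry@0 = +2684.3704 N
  Ry@2 = -1780.4404 N

-1244.117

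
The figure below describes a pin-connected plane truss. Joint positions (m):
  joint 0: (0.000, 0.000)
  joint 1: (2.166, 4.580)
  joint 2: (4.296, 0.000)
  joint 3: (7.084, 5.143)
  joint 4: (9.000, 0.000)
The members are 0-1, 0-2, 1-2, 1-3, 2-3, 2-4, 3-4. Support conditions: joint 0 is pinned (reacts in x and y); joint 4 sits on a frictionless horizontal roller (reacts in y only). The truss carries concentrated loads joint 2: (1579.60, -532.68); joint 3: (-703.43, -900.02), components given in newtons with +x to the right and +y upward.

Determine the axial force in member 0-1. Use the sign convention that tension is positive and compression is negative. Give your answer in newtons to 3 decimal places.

-964.587

N=5 nodes, M=7 members, R=3 reactions → 2N=10, M+R=10
member 0 (0-1): L=5.0664, (cx,cy)=(0.4275,0.9040)
member 1 (0-2): L=4.2960, (cx,cy)=(1.0000,0.0000)
member 2 (1-2): L=5.0511, (cx,cy)=(0.4217,-0.9067)
member 3 (1-3): L=4.9501, (cx,cy)=(0.9935,0.1137)
member 4 (2-3): L=5.8501, (cx,cy)=(0.4766,0.8791)
member 5 (2-4): L=4.7040, (cx,cy)=(1.0000,0.0000)
member 6 (3-4): L=5.4883, (cx,cy)=(0.3491,-0.9371)
solve A·x = −loads:
  F[0-1] = -964.5870 N (compression)
  F[0-2] = +1288.5563 N (tension)
  F[1-2] = +863.6328 N (tension)
  F[1-3] = -781.6461 N (compression)
  F[2-3] = -284.8364 N (compression)
  F[2-4] = +208.8900 N (tension)
  F[3-4] = -598.3572 N (compression)
  Rx@0 = -876.1700 N
  Ry@0 = +871.9895 N
  Ry@4 = +560.7105 N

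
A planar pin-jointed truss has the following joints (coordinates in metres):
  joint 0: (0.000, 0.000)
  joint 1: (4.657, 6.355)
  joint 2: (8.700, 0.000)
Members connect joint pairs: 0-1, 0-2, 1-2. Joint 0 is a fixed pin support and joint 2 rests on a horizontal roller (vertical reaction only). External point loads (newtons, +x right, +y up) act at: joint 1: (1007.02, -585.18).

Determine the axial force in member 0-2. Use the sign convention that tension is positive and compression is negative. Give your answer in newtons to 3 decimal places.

N=3 nodes, M=3 members, R=3 reactions → 2N=6, M+R=6
member 0 (0-1): L=7.8787, (cx,cy)=(0.5911,0.8066)
member 1 (0-2): L=8.7000, (cx,cy)=(1.0000,0.0000)
member 2 (1-2): L=7.5321, (cx,cy)=(0.5368,-0.8437)
solve A·x = −loads:
  F[0-1] = +574.8118 N (tension)
  F[0-2] = +667.2554 N (tension)
  F[1-2] = -1243.0880 N (compression)
  Rx@0 = -1007.0200 N
  Ry@0 = -463.6471 N
  Ry@2 = +1048.8271 N

667.255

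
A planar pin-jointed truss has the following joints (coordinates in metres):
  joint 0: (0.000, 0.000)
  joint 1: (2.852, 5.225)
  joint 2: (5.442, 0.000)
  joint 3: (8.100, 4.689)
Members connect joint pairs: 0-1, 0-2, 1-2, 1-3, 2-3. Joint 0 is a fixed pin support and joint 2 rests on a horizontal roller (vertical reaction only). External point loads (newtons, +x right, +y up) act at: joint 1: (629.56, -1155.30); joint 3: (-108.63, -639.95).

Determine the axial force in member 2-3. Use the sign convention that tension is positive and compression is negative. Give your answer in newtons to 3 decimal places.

-707.414

N=4 nodes, M=5 members, R=3 reactions → 2N=8, M+R=8
member 0 (0-1): L=5.9527, (cx,cy)=(0.4791,0.8778)
member 1 (0-2): L=5.4420, (cx,cy)=(1.0000,0.0000)
member 2 (1-2): L=5.8317, (cx,cy)=(0.4441,-0.8960)
member 3 (1-3): L=5.2753, (cx,cy)=(0.9948,-0.1016)
member 4 (2-3): L=5.3900, (cx,cy)=(0.4931,0.8700)
solve A·x = −loads:
  F[0-1] = +311.6865 N (tension)
  F[0-2] = +371.5976 N (tension)
  F[1-2] = -1622.1827 N (compression)
  F[1-3] = +241.4730 N (tension)
  F[2-3] = -707.4138 N (compression)
  Rx@0 = -520.9300 N
  Ry@0 = -273.5842 N
  Ry@2 = +2068.8342 N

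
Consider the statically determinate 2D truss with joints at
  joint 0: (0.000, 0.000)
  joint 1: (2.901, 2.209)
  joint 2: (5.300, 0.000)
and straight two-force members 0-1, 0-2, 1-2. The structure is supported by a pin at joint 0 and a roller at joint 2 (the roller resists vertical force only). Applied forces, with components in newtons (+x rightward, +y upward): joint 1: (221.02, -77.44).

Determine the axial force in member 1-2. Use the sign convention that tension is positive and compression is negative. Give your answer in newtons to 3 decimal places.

-198.571

N=3 nodes, M=3 members, R=3 reactions → 2N=6, M+R=6
member 0 (0-1): L=3.6463, (cx,cy)=(0.7956,0.6058)
member 1 (0-2): L=5.3000, (cx,cy)=(1.0000,0.0000)
member 2 (1-2): L=3.2611, (cx,cy)=(0.7356,-0.6774)
solve A·x = −loads:
  F[0-1] = +94.1978 N (tension)
  F[0-2] = +146.0761 N (tension)
  F[1-2] = -198.5707 N (compression)
  Rx@0 = -221.0200 N
  Ry@0 = -57.0669 N
  Ry@2 = +134.5069 N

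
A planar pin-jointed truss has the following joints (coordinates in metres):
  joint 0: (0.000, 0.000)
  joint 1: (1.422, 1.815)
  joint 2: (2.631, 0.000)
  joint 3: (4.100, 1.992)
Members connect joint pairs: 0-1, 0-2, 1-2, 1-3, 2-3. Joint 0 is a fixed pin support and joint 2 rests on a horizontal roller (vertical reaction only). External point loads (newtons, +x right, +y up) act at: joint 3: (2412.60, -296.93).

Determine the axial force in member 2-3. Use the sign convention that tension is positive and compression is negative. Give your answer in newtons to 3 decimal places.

N=4 nodes, M=5 members, R=3 reactions → 2N=8, M+R=8
member 0 (0-1): L=2.3057, (cx,cy)=(0.6167,0.7872)
member 1 (0-2): L=2.6310, (cx,cy)=(1.0000,0.0000)
member 2 (1-2): L=2.1808, (cx,cy)=(0.5544,-0.8323)
member 3 (1-3): L=2.6838, (cx,cy)=(0.9978,0.0660)
member 4 (2-3): L=2.4751, (cx,cy)=(0.5935,0.8048)
solve A·x = −loads:
  F[0-1] = +2531.1160 N (tension)
  F[0-2] = +851.5869 N (tension)
  F[1-2] = -2174.3024 N (compression)
  F[1-3] = +2772.4446 N (tension)
  F[2-3] = -596.1233 N (compression)
  Rx@0 = -2412.6000 N
  Ry@0 = -1992.4323 N
  Ry@2 = +2289.3623 N

-596.123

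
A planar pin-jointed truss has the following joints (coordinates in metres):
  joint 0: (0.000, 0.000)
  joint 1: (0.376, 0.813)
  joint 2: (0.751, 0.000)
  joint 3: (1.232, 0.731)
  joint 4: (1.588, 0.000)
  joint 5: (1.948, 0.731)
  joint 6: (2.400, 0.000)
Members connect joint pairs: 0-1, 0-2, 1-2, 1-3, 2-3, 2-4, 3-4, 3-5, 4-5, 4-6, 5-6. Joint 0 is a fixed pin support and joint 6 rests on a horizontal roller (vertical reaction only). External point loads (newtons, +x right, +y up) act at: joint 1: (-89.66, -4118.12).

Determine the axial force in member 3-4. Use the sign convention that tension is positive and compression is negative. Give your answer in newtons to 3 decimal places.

N=7 nodes, M=11 members, R=3 reactions → 2N=14, M+R=14
member 0 (0-1): L=0.8957, (cx,cy)=(0.4198,0.9076)
member 1 (0-2): L=0.7510, (cx,cy)=(1.0000,0.0000)
member 2 (1-2): L=0.8953, (cx,cy)=(0.4188,-0.9081)
member 3 (1-3): L=0.8599, (cx,cy)=(0.9954,-0.0954)
member 4 (2-3): L=0.8751, (cx,cy)=(0.5497,0.8354)
member 5 (2-4): L=0.8370, (cx,cy)=(1.0000,0.0000)
member 6 (3-4): L=0.8131, (cx,cy)=(0.4378,-0.8991)
member 7 (3-5): L=0.7160, (cx,cy)=(1.0000,0.0000)
member 8 (4-5): L=0.8148, (cx,cy)=(0.4418,0.8971)
member 9 (4-6): L=0.8120, (cx,cy)=(1.0000,0.0000)
member 10 (5-6): L=0.8595, (cx,cy)=(0.5259,-0.8505)
solve A·x = −loads:
  F[0-1] = -3859.8450 N (compression)
  F[0-2] = +1530.5717 N (tension)
  F[1-2] = -539.4182 N (compression)
  F[1-3] = -1310.6111 N (compression)
  F[2-3] = +586.3503 N (tension)
  F[2-4] = +982.3340 N (tension)
  F[3-4] = -683.8312 N (compression)
  F[3-5] = -682.9240 N (compression)
  F[4-5] = +685.3109 N (tension)
  F[4-6] = +380.1498 N (tension)
  F[5-6] = -722.8366 N (compression)
  Rx@0 = +89.6600 N
  Ry@0 = +3503.3202 N
  Ry@6 = +614.7998 N

-683.831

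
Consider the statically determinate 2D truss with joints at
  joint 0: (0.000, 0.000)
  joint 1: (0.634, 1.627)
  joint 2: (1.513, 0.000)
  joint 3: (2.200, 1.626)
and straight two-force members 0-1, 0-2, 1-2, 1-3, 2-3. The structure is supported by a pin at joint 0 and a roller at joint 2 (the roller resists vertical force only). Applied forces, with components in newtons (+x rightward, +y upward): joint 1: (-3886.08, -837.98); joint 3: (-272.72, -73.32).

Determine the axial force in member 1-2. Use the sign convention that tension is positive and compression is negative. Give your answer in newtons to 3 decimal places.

N=4 nodes, M=5 members, R=3 reactions → 2N=8, M+R=8
member 0 (0-1): L=1.7462, (cx,cy)=(0.3631,0.9318)
member 1 (0-2): L=1.5130, (cx,cy)=(1.0000,0.0000)
member 2 (1-2): L=1.8493, (cx,cy)=(0.4753,-0.8798)
member 3 (1-3): L=1.5660, (cx,cy)=(1.0000,-0.0006)
member 4 (2-3): L=1.7652, (cx,cy)=(0.3892,0.9212)
solve A·x = −loads:
  F[0-1] = -5286.2672 N (compression)
  F[0-2] = -2239.4526 N (compression)
  F[1-2] = +4646.1056 N (tension)
  F[1-3] = -241.6765 N (compression)
  F[2-3] = -79.7633 N (compression)
  Rx@0 = +4158.8000 N
  Ry@0 = +4925.5178 N
  Ry@2 = -4014.2178 N

4646.106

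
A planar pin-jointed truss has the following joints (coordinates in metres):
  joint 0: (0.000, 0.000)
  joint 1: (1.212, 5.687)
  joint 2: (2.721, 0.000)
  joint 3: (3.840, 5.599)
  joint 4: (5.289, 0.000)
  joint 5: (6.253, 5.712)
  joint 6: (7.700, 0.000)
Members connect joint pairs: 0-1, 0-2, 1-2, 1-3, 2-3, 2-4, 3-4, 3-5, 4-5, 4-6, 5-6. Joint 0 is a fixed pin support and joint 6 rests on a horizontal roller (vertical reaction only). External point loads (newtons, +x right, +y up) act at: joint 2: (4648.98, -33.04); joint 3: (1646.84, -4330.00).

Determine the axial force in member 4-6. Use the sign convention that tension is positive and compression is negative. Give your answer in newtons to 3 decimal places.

N=7 nodes, M=11 members, R=3 reactions → 2N=14, M+R=14
member 0 (0-1): L=5.8147, (cx,cy)=(0.2084,0.9780)
member 1 (0-2): L=2.7210, (cx,cy)=(1.0000,0.0000)
member 2 (1-2): L=5.8838, (cx,cy)=(0.2565,-0.9666)
member 3 (1-3): L=2.6295, (cx,cy)=(0.9994,-0.0335)
member 4 (2-3): L=5.7097, (cx,cy)=(0.1960,0.9806)
member 5 (2-4): L=2.5680, (cx,cy)=(1.0000,0.0000)
member 6 (3-4): L=5.7835, (cx,cy)=(0.2505,-0.9681)
member 7 (3-5): L=2.4156, (cx,cy)=(0.9989,0.0468)
member 8 (4-5): L=5.7928, (cx,cy)=(0.1664,0.9861)
member 9 (4-6): L=2.4110, (cx,cy)=(1.0000,0.0000)
member 10 (5-6): L=5.8924, (cx,cy)=(0.2456,-0.9694)
solve A·x = −loads:
  F[0-1] = -1016.8337 N (compression)
  F[0-2] = +6507.7655 N (tension)
  F[1-2] = +1045.5465 N (tension)
  F[1-3] = -480.3628 N (compression)
  F[2-3] = -996.8677 N (compression)
  F[2-4] = +2322.3013 N (tension)
  F[3-4] = -3548.8427 N (compression)
  F[3-5] = -1434.7374 N (compression)
  F[4-5] = +3484.2393 N (tension)
  F[4-6] = +853.3399 N (tension)
  F[5-6] = -3474.9463 N (compression)
  Rx@0 = -6295.8200 N
  Ry@0 = +994.4999 N
  Ry@6 = +3368.5401 N

853.340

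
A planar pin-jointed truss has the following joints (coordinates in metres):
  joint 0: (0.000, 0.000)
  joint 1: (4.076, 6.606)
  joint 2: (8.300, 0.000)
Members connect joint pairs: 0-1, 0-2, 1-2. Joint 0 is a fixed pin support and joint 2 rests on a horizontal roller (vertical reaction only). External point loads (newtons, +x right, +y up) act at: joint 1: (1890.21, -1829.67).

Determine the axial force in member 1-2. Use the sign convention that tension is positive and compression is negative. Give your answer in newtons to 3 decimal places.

-2852.184

N=3 nodes, M=3 members, R=3 reactions → 2N=6, M+R=6
member 0 (0-1): L=7.7623, (cx,cy)=(0.5251,0.8510)
member 1 (0-2): L=8.3000, (cx,cy)=(1.0000,0.0000)
member 2 (1-2): L=7.8410, (cx,cy)=(0.5387,-0.8425)
solve A·x = −loads:
  F[0-1] = +673.6208 N (tension)
  F[0-2] = +1536.4894 N (tension)
  F[1-2] = -2852.1843 N (compression)
  Rx@0 = -1890.2100 N
  Ry@0 = -573.2773 N
  Ry@2 = +2402.9473 N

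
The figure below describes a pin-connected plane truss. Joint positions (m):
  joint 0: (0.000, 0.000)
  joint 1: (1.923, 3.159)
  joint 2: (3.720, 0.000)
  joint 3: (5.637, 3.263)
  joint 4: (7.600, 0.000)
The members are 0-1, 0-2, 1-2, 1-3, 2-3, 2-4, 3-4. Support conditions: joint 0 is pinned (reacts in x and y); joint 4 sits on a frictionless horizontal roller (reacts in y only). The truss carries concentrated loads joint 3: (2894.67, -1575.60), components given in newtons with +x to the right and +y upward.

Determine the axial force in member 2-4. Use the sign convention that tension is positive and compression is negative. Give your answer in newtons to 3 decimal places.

1450.709

N=5 nodes, M=7 members, R=3 reactions → 2N=10, M+R=10
member 0 (0-1): L=3.6983, (cx,cy)=(0.5200,0.8542)
member 1 (0-2): L=3.7200, (cx,cy)=(1.0000,0.0000)
member 2 (1-2): L=3.6343, (cx,cy)=(0.4944,-0.8692)
member 3 (1-3): L=3.7155, (cx,cy)=(0.9996,0.0280)
member 4 (2-3): L=3.7844, (cx,cy)=(0.5065,0.8622)
member 5 (2-4): L=3.8800, (cx,cy)=(1.0000,0.0000)
member 6 (3-4): L=3.8080, (cx,cy)=(0.5155,-0.8569)
solve A·x = −loads:
  F[0-1] = +978.5291 N (tension)
  F[0-2] = +2385.8616 N (tension)
  F[1-2] = -930.4037 N (compression)
  F[1-3] = +969.2253 N (tension)
  F[2-3] = +937.9509 N (tension)
  F[2-4] = +1450.7086 N (tension)
  F[3-4] = -2814.1805 N (compression)
  Rx@0 = -2894.6700 N
  Ry@0 = -835.8428 N
  Ry@4 = +2411.4428 N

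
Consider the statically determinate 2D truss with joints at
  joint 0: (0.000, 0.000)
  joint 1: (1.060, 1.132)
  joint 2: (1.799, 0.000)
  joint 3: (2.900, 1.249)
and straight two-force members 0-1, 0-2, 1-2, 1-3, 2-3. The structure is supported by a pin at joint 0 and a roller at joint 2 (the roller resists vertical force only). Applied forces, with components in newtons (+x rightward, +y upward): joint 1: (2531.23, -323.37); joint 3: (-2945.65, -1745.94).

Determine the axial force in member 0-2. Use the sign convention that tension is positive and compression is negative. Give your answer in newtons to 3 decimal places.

-867.026

N=4 nodes, M=5 members, R=3 reactions → 2N=8, M+R=8
member 0 (0-1): L=1.5508, (cx,cy)=(0.6835,0.7299)
member 1 (0-2): L=1.7990, (cx,cy)=(1.0000,0.0000)
member 2 (1-2): L=1.3519, (cx,cy)=(0.5467,-0.8374)
member 3 (1-3): L=1.8437, (cx,cy)=(0.9980,0.0635)
member 4 (2-3): L=1.6650, (cx,cy)=(0.6613,0.7502)
solve A·x = −loads:
  F[0-1] = +662.1771 N (tension)
  F[0-2] = -867.0260 N (compression)
  F[1-2] = -1076.5631 N (compression)
  F[1-3] = -1493.1288 N (compression)
  F[2-3] = -2201.1340 N (compression)
  Rx@0 = +414.4200 N
  Ry@0 = -483.3491 N
  Ry@2 = +2552.6591 N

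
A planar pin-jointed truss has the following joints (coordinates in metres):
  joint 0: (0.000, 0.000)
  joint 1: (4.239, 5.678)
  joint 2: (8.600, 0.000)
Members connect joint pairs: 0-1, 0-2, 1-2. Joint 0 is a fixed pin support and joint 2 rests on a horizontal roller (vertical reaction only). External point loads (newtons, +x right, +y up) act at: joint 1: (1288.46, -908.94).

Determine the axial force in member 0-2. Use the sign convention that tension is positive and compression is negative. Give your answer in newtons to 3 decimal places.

N=3 nodes, M=3 members, R=3 reactions → 2N=6, M+R=6
member 0 (0-1): L=7.0858, (cx,cy)=(0.5982,0.8013)
member 1 (0-2): L=8.6000, (cx,cy)=(1.0000,0.0000)
member 2 (1-2): L=7.1595, (cx,cy)=(0.6091,-0.7931)
solve A·x = −loads:
  F[0-1] = +486.4057 N (tension)
  F[0-2] = +997.4740 N (tension)
  F[1-2] = -1637.5567 N (compression)
  Rx@0 = -1288.4600 N
  Ry@0 = -389.7661 N
  Ry@2 = +1298.7061 N

997.474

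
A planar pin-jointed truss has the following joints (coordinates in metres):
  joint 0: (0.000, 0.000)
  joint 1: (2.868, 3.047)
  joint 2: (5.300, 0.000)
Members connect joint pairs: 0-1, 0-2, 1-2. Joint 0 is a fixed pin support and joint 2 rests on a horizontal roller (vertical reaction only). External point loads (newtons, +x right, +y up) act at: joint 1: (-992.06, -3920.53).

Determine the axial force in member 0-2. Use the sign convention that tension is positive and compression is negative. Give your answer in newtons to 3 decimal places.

1238.096

N=3 nodes, M=3 members, R=3 reactions → 2N=6, M+R=6
member 0 (0-1): L=4.1845, (cx,cy)=(0.6854,0.7282)
member 1 (0-2): L=5.3000, (cx,cy)=(1.0000,0.0000)
member 2 (1-2): L=3.8986, (cx,cy)=(0.6238,-0.7816)
solve A·x = −loads:
  F[0-1] = -3253.8282 N (compression)
  F[0-2] = +1238.0960 N (tension)
  F[1-2] = -1984.7046 N (compression)
  Rx@0 = +992.0600 N
  Ry@0 = +2369.3464 N
  Ry@2 = +1551.1836 N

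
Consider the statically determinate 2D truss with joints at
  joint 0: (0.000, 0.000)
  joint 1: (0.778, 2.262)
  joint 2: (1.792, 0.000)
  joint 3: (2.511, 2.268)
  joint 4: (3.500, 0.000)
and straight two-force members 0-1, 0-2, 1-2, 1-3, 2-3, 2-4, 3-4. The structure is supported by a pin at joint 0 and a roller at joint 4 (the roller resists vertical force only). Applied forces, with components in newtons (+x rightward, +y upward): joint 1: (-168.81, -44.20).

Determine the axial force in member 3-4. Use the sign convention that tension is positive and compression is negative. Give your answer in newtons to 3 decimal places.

N=5 nodes, M=7 members, R=3 reactions → 2N=10, M+R=10
member 0 (0-1): L=2.3921, (cx,cy)=(0.3252,0.9456)
member 1 (0-2): L=1.7920, (cx,cy)=(1.0000,0.0000)
member 2 (1-2): L=2.4789, (cx,cy)=(0.4091,-0.9125)
member 3 (1-3): L=1.7330, (cx,cy)=(1.0000,0.0035)
member 4 (2-3): L=2.3792, (cx,cy)=(0.3022,0.9532)
member 5 (2-4): L=1.7080, (cx,cy)=(1.0000,0.0000)
member 6 (3-4): L=2.4743, (cx,cy)=(0.3997,-0.9166)
solve A·x = −loads:
  F[0-1] = -151.7236 N (compression)
  F[0-2] = -119.4629 N (compression)
  F[1-2] = +109.0768 N (tension)
  F[1-3] = +74.8448 N (tension)
  F[2-3] = -104.4155 N (compression)
  F[2-4] = -43.2903 N (compression)
  F[3-4] = +108.3027 N (tension)
  Rx@0 = +168.8100 N
  Ry@0 = +143.4745 N
  Ry@4 = -99.2745 N

108.303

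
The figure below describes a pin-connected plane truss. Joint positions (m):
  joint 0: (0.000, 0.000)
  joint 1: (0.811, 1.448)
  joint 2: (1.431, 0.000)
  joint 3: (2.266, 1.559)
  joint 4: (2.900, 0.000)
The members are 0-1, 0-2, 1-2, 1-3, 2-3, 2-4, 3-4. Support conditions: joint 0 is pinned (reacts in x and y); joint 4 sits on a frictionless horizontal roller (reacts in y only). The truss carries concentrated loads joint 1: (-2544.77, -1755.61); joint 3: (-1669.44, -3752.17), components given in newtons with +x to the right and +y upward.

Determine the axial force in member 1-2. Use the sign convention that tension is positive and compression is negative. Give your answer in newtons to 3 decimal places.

N=5 nodes, M=7 members, R=3 reactions → 2N=10, M+R=10
member 0 (0-1): L=1.6596, (cx,cy)=(0.4887,0.8725)
member 1 (0-2): L=1.4310, (cx,cy)=(1.0000,0.0000)
member 2 (1-2): L=1.5752, (cx,cy)=(0.3936,-0.9193)
member 3 (1-3): L=1.4592, (cx,cy)=(0.9971,0.0761)
member 4 (2-3): L=1.7685, (cx,cy)=(0.4721,0.8815)
member 5 (2-4): L=1.4690, (cx,cy)=(1.0000,0.0000)
member 6 (3-4): L=1.6830, (cx,cy)=(0.3767,-0.9263)
solve A·x = −loads:
  F[0-1] = -4874.6882 N (compression)
  F[0-2] = -1832.1526 N (compression)
  F[1-2] = +2643.8804 N (tension)
  F[1-3] = -880.5036 N (compression)
  F[2-3] = -2757.1140 N (compression)
  F[2-4] = +510.2645 N (tension)
  F[3-4] = -1354.5224 N (compression)
  Rx@0 = +4214.2100 N
  Ry@0 = +4253.0445 N
  Ry@4 = +1254.7355 N

2643.880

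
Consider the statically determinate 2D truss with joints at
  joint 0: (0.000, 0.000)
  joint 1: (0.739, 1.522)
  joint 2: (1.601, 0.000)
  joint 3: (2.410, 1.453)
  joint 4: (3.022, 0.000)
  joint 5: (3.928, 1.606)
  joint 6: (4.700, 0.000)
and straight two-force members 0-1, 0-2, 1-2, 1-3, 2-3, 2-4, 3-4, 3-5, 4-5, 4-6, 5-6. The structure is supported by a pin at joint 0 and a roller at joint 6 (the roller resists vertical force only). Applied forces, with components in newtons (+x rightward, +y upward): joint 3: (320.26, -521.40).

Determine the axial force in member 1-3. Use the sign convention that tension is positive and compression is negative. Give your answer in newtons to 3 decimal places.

-167.131

N=7 nodes, M=11 members, R=3 reactions → 2N=14, M+R=14
member 0 (0-1): L=1.6919, (cx,cy)=(0.4368,0.8996)
member 1 (0-2): L=1.6010, (cx,cy)=(1.0000,0.0000)
member 2 (1-2): L=1.7492, (cx,cy)=(0.4928,-0.8701)
member 3 (1-3): L=1.6724, (cx,cy)=(0.9991,-0.0413)
member 4 (2-3): L=1.6630, (cx,cy)=(0.4865,0.8737)
member 5 (2-4): L=1.4210, (cx,cy)=(1.0000,0.0000)
member 6 (3-4): L=1.5766, (cx,cy)=(0.3882,-0.9216)
member 7 (3-5): L=1.5257, (cx,cy)=(0.9950,0.1003)
member 8 (4-5): L=1.8439, (cx,cy)=(0.4913,0.8710)
member 9 (4-6): L=1.6780, (cx,cy)=(1.0000,0.0000)
member 10 (5-6): L=1.7819, (cx,cy)=(0.4332,-0.9013)
solve A·x = −loads:
  F[0-1] = -172.3447 N (compression)
  F[0-2] = +395.5369 N (tension)
  F[1-2] = +186.0986 N (tension)
  F[1-3] = -167.1306 N (compression)
  F[2-3] = -185.3389 N (compression)
  F[2-4] = +577.4081 N (tension)
  F[3-4] = -441.9240 N (compression)
  F[3-5] = -407.9227 N (compression)
  F[4-5] = +467.6089 N (tension)
  F[4-6] = +176.1103 N (tension)
  F[5-6] = -406.4943 N (compression)
  Rx@0 = -320.2600 N
  Ry@0 = +155.0358 N
  Ry@6 = +366.3642 N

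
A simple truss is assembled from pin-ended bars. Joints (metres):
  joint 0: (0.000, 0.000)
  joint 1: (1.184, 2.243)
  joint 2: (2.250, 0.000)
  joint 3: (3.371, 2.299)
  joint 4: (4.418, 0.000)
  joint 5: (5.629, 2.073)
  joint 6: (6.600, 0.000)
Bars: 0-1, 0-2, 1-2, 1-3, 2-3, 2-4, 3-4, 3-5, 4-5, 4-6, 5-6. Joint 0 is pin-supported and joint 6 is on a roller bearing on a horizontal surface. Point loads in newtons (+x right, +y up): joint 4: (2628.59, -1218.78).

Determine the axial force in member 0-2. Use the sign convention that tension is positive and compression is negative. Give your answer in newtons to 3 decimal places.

2841.286

N=7 nodes, M=11 members, R=3 reactions → 2N=14, M+R=14
member 0 (0-1): L=2.5363, (cx,cy)=(0.4668,0.8844)
member 1 (0-2): L=2.2500, (cx,cy)=(1.0000,0.0000)
member 2 (1-2): L=2.4834, (cx,cy)=(0.4292,-0.9032)
member 3 (1-3): L=2.1877, (cx,cy)=(0.9997,0.0256)
member 4 (2-3): L=2.5577, (cx,cy)=(0.4383,0.8988)
member 5 (2-4): L=2.1680, (cx,cy)=(1.0000,0.0000)
member 6 (3-4): L=2.5262, (cx,cy)=(0.4145,-0.9101)
member 7 (3-5): L=2.2693, (cx,cy)=(0.9950,-0.0996)
member 8 (4-5): L=2.4008, (cx,cy)=(0.5044,0.8635)
member 9 (4-6): L=2.1820, (cx,cy)=(1.0000,0.0000)
member 10 (5-6): L=2.2891, (cx,cy)=(0.4242,-0.9056)
solve A·x = −loads:
  F[0-1] = -455.6280 N (compression)
  F[0-2] = +2841.2856 N (tension)
  F[1-2] = +434.8052 N (tension)
  F[1-3] = -399.4648 N (compression)
  F[2-3] = -436.9085 N (compression)
  F[2-4] = +3219.4110 N (tension)
  F[3-4] = +531.9805 N (tension)
  F[3-5] = -815.3587 N (compression)
  F[4-5] = +850.8099 N (tension)
  F[4-6] = +382.1440 N (tension)
  F[5-6] = -900.9081 N (compression)
  Rx@0 = -2628.5900 N
  Ry@0 = +402.9361 N
  Ry@6 = +815.8439 N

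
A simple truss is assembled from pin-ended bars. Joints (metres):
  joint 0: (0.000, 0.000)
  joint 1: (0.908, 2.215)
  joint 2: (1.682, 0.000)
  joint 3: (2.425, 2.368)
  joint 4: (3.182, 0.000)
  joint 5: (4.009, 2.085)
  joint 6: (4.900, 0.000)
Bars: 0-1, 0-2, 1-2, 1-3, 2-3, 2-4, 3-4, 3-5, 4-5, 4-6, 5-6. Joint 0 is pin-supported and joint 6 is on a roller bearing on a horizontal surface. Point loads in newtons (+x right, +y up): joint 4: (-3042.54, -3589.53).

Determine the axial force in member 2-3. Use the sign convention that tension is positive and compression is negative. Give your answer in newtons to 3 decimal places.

N=7 nodes, M=11 members, R=3 reactions → 2N=14, M+R=14
member 0 (0-1): L=2.3939, (cx,cy)=(0.3793,0.9253)
member 1 (0-2): L=1.6820, (cx,cy)=(1.0000,0.0000)
member 2 (1-2): L=2.3463, (cx,cy)=(0.3299,-0.9440)
member 3 (1-3): L=1.5247, (cx,cy)=(0.9950,0.1003)
member 4 (2-3): L=2.4818, (cx,cy)=(0.2994,0.9541)
member 5 (2-4): L=1.5000, (cx,cy)=(1.0000,0.0000)
member 6 (3-4): L=2.4861, (cx,cy)=(0.3045,-0.9525)
member 7 (3-5): L=1.6091, (cx,cy)=(0.9844,-0.1759)
member 8 (4-5): L=2.2430, (cx,cy)=(0.3687,0.9295)
member 9 (4-6): L=1.7180, (cx,cy)=(1.0000,0.0000)
member 10 (5-6): L=2.2674, (cx,cy)=(0.3930,-0.9196)
solve A·x = −loads:
  F[0-1] = -1360.1736 N (compression)
  F[0-2] = -2526.6266 N (compression)
  F[1-2] = +1234.5302 N (tension)
  F[1-3] = -927.8383 N (compression)
  F[2-3] = -1221.4480 N (compression)
  F[2-4] = -1753.7127 N (compression)
  F[3-4] = +1657.6990 N (tension)
  F[3-5] = -1821.9948 N (compression)
  F[4-5] = +2162.9313 N (tension)
  F[4-6] = +996.1238 N (tension)
  F[5-6] = -2534.9179 N (compression)
  Rx@0 = +3042.5400 N
  Ry@0 = +1258.5332 N
  Ry@6 = +2330.9968 N

-1221.448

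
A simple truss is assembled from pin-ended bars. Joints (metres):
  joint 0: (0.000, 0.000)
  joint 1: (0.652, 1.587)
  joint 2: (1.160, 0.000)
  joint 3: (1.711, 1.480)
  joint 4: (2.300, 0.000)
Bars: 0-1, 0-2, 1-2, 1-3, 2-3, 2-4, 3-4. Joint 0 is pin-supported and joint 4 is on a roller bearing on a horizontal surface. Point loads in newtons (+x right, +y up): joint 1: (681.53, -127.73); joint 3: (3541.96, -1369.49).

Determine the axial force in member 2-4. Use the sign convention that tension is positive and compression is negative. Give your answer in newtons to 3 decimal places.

1514.056

N=5 nodes, M=7 members, R=3 reactions → 2N=10, M+R=10
member 0 (0-1): L=1.7157, (cx,cy)=(0.3800,0.9250)
member 1 (0-2): L=1.1600, (cx,cy)=(1.0000,0.0000)
member 2 (1-2): L=1.6663, (cx,cy)=(0.3049,-0.9524)
member 3 (1-3): L=1.0644, (cx,cy)=(0.9949,-0.1005)
member 4 (2-3): L=1.5792, (cx,cy)=(0.3489,0.9372)
member 5 (2-4): L=1.1400, (cx,cy)=(1.0000,0.0000)
member 6 (3-4): L=1.5929, (cx,cy)=(0.3698,-0.9291)
solve A·x = −loads:
  F[0-1] = +2494.3255 N (tension)
  F[0-2] = +3275.6044 N (tension)
  F[1-2] = -2671.2893 N (compression)
  F[1-3] = +1086.2349 N (tension)
  F[2-3] = +2714.7210 N (tension)
  F[2-4] = +1514.0564 N (tension)
  F[3-4] = -4094.6281 N (compression)
  Rx@0 = -4223.4900 N
  Ry@0 = -2307.2001 N
  Ry@4 = +3804.4201 N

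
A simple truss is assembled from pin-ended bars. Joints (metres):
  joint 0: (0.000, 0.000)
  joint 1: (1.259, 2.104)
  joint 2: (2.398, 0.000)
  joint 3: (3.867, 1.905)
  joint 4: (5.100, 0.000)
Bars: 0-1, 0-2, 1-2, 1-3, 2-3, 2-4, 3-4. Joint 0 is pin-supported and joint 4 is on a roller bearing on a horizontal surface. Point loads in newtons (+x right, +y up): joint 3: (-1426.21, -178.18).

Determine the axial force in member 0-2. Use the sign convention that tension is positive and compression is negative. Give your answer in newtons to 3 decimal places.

N=5 nodes, M=7 members, R=3 reactions → 2N=10, M+R=10
member 0 (0-1): L=2.4519, (cx,cy)=(0.5135,0.8581)
member 1 (0-2): L=2.3980, (cx,cy)=(1.0000,0.0000)
member 2 (1-2): L=2.3925, (cx,cy)=(0.4761,-0.8794)
member 3 (1-3): L=2.6156, (cx,cy)=(0.9971,-0.0761)
member 4 (2-3): L=2.4056, (cx,cy)=(0.6107,0.7919)
member 5 (2-4): L=2.7020, (cx,cy)=(1.0000,0.0000)
member 6 (3-4): L=2.2692, (cx,cy)=(0.5434,-0.8395)
solve A·x = −loads:
  F[0-1] = -671.0247 N (compression)
  F[0-2] = -1081.6551 N (compression)
  F[1-2] = +714.1644 N (tension)
  F[1-3] = -686.5354 N (compression)
  F[2-3] = -793.0858 N (compression)
  F[2-4] = -257.3630 N (compression)
  F[3-4] = +473.6503 N (tension)
  Rx@0 = +1426.2100 N
  Ry@0 = +575.8090 N
  Ry@4 = -397.6290 N

-1081.655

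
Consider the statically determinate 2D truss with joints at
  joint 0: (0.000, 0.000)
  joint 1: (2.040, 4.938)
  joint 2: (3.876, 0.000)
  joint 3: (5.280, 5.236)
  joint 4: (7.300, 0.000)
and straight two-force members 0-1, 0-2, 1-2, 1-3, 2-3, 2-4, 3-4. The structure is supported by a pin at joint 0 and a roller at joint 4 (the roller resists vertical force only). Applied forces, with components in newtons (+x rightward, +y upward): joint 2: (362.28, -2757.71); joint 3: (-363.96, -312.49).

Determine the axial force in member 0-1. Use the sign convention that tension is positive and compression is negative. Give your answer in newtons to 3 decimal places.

N=5 nodes, M=7 members, R=3 reactions → 2N=10, M+R=10
member 0 (0-1): L=5.3428, (cx,cy)=(0.3818,0.9242)
member 1 (0-2): L=3.8760, (cx,cy)=(1.0000,0.0000)
member 2 (1-2): L=5.2683, (cx,cy)=(0.3485,-0.9373)
member 3 (1-3): L=3.2537, (cx,cy)=(0.9958,0.0916)
member 4 (2-3): L=5.4210, (cx,cy)=(0.2590,0.9659)
member 5 (2-4): L=3.4240, (cx,cy)=(1.0000,0.0000)
member 6 (3-4): L=5.6121, (cx,cy)=(0.3599,-0.9330)
solve A·x = −loads:
  F[0-1] = -1775.5248 N (compression)
  F[0-2] = +676.2557 N (tension)
  F[1-2] = +1628.5454 N (tension)
  F[1-3] = -1250.7425 N (compression)
  F[2-3] = +1274.7569 N (tension)
  F[2-4] = +551.3708 N (tension)
  F[3-4] = -1531.8659 N (compression)
  Rx@0 = +1.6800 N
  Ry@0 = +1641.0032 N
  Ry@4 = +1429.1968 N

-1775.525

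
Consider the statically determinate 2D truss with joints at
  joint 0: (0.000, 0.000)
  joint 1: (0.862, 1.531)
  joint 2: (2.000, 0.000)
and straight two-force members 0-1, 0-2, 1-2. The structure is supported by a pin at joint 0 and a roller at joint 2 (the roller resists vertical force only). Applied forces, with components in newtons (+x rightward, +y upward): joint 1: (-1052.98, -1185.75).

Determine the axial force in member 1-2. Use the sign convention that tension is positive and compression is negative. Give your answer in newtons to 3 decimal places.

367.566

N=3 nodes, M=3 members, R=3 reactions → 2N=6, M+R=6
member 0 (0-1): L=1.7570, (cx,cy)=(0.4906,0.8714)
member 1 (0-2): L=2.0000, (cx,cy)=(1.0000,0.0000)
member 2 (1-2): L=1.9076, (cx,cy)=(0.5966,-0.8026)
solve A·x = −loads:
  F[0-1] = -1699.3178 N (compression)
  F[0-2] = -219.2735 N (compression)
  F[1-2] = +367.5658 N (tension)
  Rx@0 = +1052.9800 N
  Ry@0 = +1480.7479 N
  Ry@2 = -294.9979 N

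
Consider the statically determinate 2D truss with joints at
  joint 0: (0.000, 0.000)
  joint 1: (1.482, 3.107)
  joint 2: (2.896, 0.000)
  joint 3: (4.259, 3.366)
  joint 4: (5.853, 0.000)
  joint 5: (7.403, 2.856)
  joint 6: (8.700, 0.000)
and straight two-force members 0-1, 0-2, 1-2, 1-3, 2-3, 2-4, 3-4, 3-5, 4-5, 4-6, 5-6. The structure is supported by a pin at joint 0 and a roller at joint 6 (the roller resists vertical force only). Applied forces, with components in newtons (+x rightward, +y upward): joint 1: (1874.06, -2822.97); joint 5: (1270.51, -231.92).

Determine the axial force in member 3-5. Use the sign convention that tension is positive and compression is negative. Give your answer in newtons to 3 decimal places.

N=7 nodes, M=11 members, R=3 reactions → 2N=14, M+R=14
member 0 (0-1): L=3.4423, (cx,cy)=(0.4305,0.9026)
member 1 (0-2): L=2.8960, (cx,cy)=(1.0000,0.0000)
member 2 (1-2): L=3.4136, (cx,cy)=(0.4142,-0.9102)
member 3 (1-3): L=2.7891, (cx,cy)=(0.9957,0.0929)
member 4 (2-3): L=3.6315, (cx,cy)=(0.3753,0.9269)
member 5 (2-4): L=2.9570, (cx,cy)=(1.0000,0.0000)
member 6 (3-4): L=3.7244, (cx,cy)=(0.4280,-0.9038)
member 7 (3-5): L=3.1851, (cx,cy)=(0.9871,-0.1601)
member 8 (4-5): L=3.2495, (cx,cy)=(0.4770,0.8789)
member 9 (4-6): L=2.8470, (cx,cy)=(1.0000,0.0000)
member 10 (5-6): L=3.1367, (cx,cy)=(0.4135,-0.9105)
solve A·x = −loads:
  F[0-1] = -1429.5804 N (compression)
  F[0-2] = +3760.0328 N (tension)
  F[1-2] = -1860.0651 N (compression)
  F[1-3] = -1726.5028 N (compression)
  F[2-3] = +1826.5192 N (tension)
  F[2-4] = +2304.0087 N (tension)
  F[3-4] = -1636.0062 N (compression)
  F[3-5] = -337.6545 N (compression)
  F[4-5] = +1682.3117 N (tension)
  F[4-6] = +801.3506 N (tension)
  F[5-6] = -1938.0138 N (compression)
  Rx@0 = -3144.5700 N
  Ry@0 = +1290.3123 N
  Ry@6 = +1764.5777 N

-337.654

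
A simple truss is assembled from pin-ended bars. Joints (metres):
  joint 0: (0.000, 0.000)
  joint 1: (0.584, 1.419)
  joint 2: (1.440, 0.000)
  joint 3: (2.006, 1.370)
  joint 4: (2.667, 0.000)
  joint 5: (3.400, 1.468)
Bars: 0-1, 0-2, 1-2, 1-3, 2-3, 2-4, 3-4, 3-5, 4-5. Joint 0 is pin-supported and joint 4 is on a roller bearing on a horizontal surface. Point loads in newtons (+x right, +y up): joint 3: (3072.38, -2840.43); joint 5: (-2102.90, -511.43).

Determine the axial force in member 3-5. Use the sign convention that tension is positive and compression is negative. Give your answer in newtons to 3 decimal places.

N=6 nodes, M=9 members, R=3 reactions → 2N=12, M+R=12
member 0 (0-1): L=1.5345, (cx,cy)=(0.3806,0.9247)
member 1 (0-2): L=1.4400, (cx,cy)=(1.0000,0.0000)
member 2 (1-2): L=1.6572, (cx,cy)=(0.5165,-0.8563)
member 3 (1-3): L=1.4228, (cx,cy)=(0.9994,-0.0344)
member 4 (2-3): L=1.4823, (cx,cy)=(0.3818,0.9242)
member 5 (2-4): L=1.2270, (cx,cy)=(1.0000,0.0000)
member 6 (3-4): L=1.5211, (cx,cy)=(0.4345,-0.9006)
member 7 (3-5): L=1.3974, (cx,cy)=(0.9975,0.0701)
member 8 (4-5): L=1.6408, (cx,cy)=(0.4467,0.8947)
solve A·x = −loads:
  F[0-1] = -154.2972 N (compression)
  F[0-2] = +1028.2033 N (tension)
  F[1-2] = +172.5878 N (tension)
  F[1-3] = -147.9588 N (compression)
  F[2-3] = -159.8964 N (compression)
  F[2-4] = +1178.4051 N (tension)
  F[3-4] = -3144.7908 N (compression)
  F[3-5] = -1919.4720 N (compression)
  F[4-5] = -421.1838 N (compression)
  Rx@0 = -969.4800 N
  Ry@0 = +142.6857 N
  Ry@4 = +3209.1743 N

-1919.472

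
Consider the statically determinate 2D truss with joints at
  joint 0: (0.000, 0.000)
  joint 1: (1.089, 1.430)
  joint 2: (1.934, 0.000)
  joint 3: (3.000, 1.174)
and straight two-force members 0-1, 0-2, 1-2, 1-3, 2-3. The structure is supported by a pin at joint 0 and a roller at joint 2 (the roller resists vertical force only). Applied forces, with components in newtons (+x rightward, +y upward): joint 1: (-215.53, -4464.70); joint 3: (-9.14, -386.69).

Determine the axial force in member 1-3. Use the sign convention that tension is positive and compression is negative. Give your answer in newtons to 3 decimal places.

307.614

N=4 nodes, M=5 members, R=3 reactions → 2N=8, M+R=8
member 0 (0-1): L=1.7974, (cx,cy)=(0.6059,0.7956)
member 1 (0-2): L=1.9340, (cx,cy)=(1.0000,0.0000)
member 2 (1-2): L=1.6610, (cx,cy)=(0.5087,-0.8609)
member 3 (1-3): L=1.9281, (cx,cy)=(0.9911,-0.1328)
member 4 (2-3): L=1.5858, (cx,cy)=(0.6722,0.7403)
solve A·x = −loads:
  F[0-1] = -2391.3367 N (compression)
  F[0-2] = +1224.1424 N (tension)
  F[1-2] = -3023.5595 N (compression)
  F[1-3] = +307.6145 N (tension)
  F[2-3] = -467.1458 N (compression)
  Rx@0 = +224.6700 N
  Ry@0 = +1902.4810 N
  Ry@2 = +2948.9090 N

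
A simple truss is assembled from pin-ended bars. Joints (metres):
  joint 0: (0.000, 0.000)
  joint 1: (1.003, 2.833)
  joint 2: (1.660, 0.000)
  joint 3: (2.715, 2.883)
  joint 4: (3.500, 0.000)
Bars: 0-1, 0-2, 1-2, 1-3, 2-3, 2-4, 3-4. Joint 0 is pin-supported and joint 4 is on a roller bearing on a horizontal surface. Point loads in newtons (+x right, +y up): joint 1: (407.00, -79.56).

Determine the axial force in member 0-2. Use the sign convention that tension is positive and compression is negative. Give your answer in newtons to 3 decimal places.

N=5 nodes, M=7 members, R=3 reactions → 2N=10, M+R=10
member 0 (0-1): L=3.0053, (cx,cy)=(0.3337,0.9427)
member 1 (0-2): L=1.6600, (cx,cy)=(1.0000,0.0000)
member 2 (1-2): L=2.9082, (cx,cy)=(0.2259,-0.9741)
member 3 (1-3): L=1.7127, (cx,cy)=(0.9996,0.0292)
member 4 (2-3): L=3.0700, (cx,cy)=(0.3437,0.9391)
member 5 (2-4): L=1.8400, (cx,cy)=(1.0000,0.0000)
member 6 (3-4): L=2.9880, (cx,cy)=(0.2627,-0.9649)
solve A·x = −loads:
  F[0-1] = +289.2621 N (tension)
  F[0-2] = +310.4610 N (tension)
  F[1-2] = -368.3977 N (compression)
  F[1-3] = -227.3316 N (compression)
  F[2-3] = +382.1474 N (tension)
  F[2-4] = +95.9092 N (tension)
  F[3-4] = -365.0610 N (compression)
  Rx@0 = -407.0000 N
  Ry@0 = -272.6771 N
  Ry@4 = +352.2371 N

310.461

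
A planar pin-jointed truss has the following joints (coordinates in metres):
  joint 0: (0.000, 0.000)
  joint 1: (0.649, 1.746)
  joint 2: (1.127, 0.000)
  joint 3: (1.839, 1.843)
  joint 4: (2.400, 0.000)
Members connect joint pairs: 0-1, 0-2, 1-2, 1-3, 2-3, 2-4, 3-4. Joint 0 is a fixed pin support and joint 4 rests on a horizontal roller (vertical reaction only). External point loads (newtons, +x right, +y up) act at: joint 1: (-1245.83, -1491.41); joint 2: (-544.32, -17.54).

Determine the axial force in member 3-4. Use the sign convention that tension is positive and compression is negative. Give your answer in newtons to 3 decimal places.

517.218

N=5 nodes, M=7 members, R=3 reactions → 2N=10, M+R=10
member 0 (0-1): L=1.8627, (cx,cy)=(0.3484,0.9373)
member 1 (0-2): L=1.1270, (cx,cy)=(1.0000,0.0000)
member 2 (1-2): L=1.8102, (cx,cy)=(0.2641,-0.9645)
member 3 (1-3): L=1.1939, (cx,cy)=(0.9967,0.0812)
member 4 (2-3): L=1.9758, (cx,cy)=(0.3604,0.9328)
member 5 (2-4): L=1.2730, (cx,cy)=(1.0000,0.0000)
member 6 (3-4): L=1.9265, (cx,cy)=(0.2912,-0.9567)
solve A·x = −loads:
  F[0-1] = -2137.7008 N (compression)
  F[0-2] = -1045.3416 N (compression)
  F[1-2] = +561.0186 N (tension)
  F[1-3] = +354.0538 N (tension)
  F[2-3] = -561.2797 N (compression)
  F[2-4] = -150.6155 N (compression)
  F[3-4] = +517.2183 N (tension)
  Rx@0 = +1790.1500 N
  Ry@0 = +2003.7527 N
  Ry@4 = -494.8027 N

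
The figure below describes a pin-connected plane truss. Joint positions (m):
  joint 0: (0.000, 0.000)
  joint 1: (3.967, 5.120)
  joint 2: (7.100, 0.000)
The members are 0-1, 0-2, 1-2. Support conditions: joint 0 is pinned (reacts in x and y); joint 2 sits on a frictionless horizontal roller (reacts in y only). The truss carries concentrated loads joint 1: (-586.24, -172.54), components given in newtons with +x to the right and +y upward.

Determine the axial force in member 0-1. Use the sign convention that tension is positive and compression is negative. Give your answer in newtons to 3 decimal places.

N=3 nodes, M=3 members, R=3 reactions → 2N=6, M+R=6
member 0 (0-1): L=6.4770, (cx,cy)=(0.6125,0.7905)
member 1 (0-2): L=7.1000, (cx,cy)=(1.0000,0.0000)
member 2 (1-2): L=6.0025, (cx,cy)=(0.5219,-0.8530)
solve A·x = −loads:
  F[0-1] = -631.1146 N (compression)
  F[0-2] = -199.6979 N (compression)
  F[1-2] = +382.6008 N (tension)
  Rx@0 = +586.2400 N
  Ry@0 = +498.8897 N
  Ry@2 = -326.3497 N

-631.115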